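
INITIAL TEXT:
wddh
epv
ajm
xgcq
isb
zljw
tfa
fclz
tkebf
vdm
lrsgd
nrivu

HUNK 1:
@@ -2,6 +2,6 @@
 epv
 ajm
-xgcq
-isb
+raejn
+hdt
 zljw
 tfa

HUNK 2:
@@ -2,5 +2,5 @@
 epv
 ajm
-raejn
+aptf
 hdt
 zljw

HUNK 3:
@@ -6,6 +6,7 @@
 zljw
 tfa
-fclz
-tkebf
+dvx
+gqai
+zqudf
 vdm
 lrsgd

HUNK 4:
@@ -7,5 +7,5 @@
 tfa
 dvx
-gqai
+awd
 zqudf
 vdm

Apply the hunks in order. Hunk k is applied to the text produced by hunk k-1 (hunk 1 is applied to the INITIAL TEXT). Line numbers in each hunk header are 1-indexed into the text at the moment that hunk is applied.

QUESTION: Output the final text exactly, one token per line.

Answer: wddh
epv
ajm
aptf
hdt
zljw
tfa
dvx
awd
zqudf
vdm
lrsgd
nrivu

Derivation:
Hunk 1: at line 2 remove [xgcq,isb] add [raejn,hdt] -> 12 lines: wddh epv ajm raejn hdt zljw tfa fclz tkebf vdm lrsgd nrivu
Hunk 2: at line 2 remove [raejn] add [aptf] -> 12 lines: wddh epv ajm aptf hdt zljw tfa fclz tkebf vdm lrsgd nrivu
Hunk 3: at line 6 remove [fclz,tkebf] add [dvx,gqai,zqudf] -> 13 lines: wddh epv ajm aptf hdt zljw tfa dvx gqai zqudf vdm lrsgd nrivu
Hunk 4: at line 7 remove [gqai] add [awd] -> 13 lines: wddh epv ajm aptf hdt zljw tfa dvx awd zqudf vdm lrsgd nrivu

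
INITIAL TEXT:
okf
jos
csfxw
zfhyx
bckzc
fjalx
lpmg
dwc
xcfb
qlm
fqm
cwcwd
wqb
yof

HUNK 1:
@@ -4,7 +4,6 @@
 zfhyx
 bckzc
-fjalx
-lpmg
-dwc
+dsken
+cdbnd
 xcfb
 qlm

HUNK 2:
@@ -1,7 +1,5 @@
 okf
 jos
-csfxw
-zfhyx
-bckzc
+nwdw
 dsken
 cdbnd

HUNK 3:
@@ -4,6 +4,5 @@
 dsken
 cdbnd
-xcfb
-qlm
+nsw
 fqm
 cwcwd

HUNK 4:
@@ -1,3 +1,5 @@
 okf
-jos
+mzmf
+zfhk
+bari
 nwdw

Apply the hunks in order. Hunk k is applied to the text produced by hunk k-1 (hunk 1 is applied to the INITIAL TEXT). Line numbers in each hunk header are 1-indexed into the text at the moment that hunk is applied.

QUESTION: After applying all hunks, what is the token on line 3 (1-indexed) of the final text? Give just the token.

Answer: zfhk

Derivation:
Hunk 1: at line 4 remove [fjalx,lpmg,dwc] add [dsken,cdbnd] -> 13 lines: okf jos csfxw zfhyx bckzc dsken cdbnd xcfb qlm fqm cwcwd wqb yof
Hunk 2: at line 1 remove [csfxw,zfhyx,bckzc] add [nwdw] -> 11 lines: okf jos nwdw dsken cdbnd xcfb qlm fqm cwcwd wqb yof
Hunk 3: at line 4 remove [xcfb,qlm] add [nsw] -> 10 lines: okf jos nwdw dsken cdbnd nsw fqm cwcwd wqb yof
Hunk 4: at line 1 remove [jos] add [mzmf,zfhk,bari] -> 12 lines: okf mzmf zfhk bari nwdw dsken cdbnd nsw fqm cwcwd wqb yof
Final line 3: zfhk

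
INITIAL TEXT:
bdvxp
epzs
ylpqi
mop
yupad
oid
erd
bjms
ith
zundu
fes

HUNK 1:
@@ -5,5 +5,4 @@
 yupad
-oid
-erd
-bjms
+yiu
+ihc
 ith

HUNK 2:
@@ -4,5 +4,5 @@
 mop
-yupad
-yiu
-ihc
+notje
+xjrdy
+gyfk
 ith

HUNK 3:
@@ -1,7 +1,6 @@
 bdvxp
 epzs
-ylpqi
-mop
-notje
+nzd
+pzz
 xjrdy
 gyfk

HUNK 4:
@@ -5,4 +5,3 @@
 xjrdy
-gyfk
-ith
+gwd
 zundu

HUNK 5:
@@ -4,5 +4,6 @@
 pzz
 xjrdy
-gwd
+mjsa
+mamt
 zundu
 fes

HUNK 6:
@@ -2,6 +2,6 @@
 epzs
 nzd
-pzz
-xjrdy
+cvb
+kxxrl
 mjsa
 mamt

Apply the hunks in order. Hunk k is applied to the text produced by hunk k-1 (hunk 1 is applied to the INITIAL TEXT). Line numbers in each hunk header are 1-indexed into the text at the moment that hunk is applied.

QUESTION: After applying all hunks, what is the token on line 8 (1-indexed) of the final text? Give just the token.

Hunk 1: at line 5 remove [oid,erd,bjms] add [yiu,ihc] -> 10 lines: bdvxp epzs ylpqi mop yupad yiu ihc ith zundu fes
Hunk 2: at line 4 remove [yupad,yiu,ihc] add [notje,xjrdy,gyfk] -> 10 lines: bdvxp epzs ylpqi mop notje xjrdy gyfk ith zundu fes
Hunk 3: at line 1 remove [ylpqi,mop,notje] add [nzd,pzz] -> 9 lines: bdvxp epzs nzd pzz xjrdy gyfk ith zundu fes
Hunk 4: at line 5 remove [gyfk,ith] add [gwd] -> 8 lines: bdvxp epzs nzd pzz xjrdy gwd zundu fes
Hunk 5: at line 4 remove [gwd] add [mjsa,mamt] -> 9 lines: bdvxp epzs nzd pzz xjrdy mjsa mamt zundu fes
Hunk 6: at line 2 remove [pzz,xjrdy] add [cvb,kxxrl] -> 9 lines: bdvxp epzs nzd cvb kxxrl mjsa mamt zundu fes
Final line 8: zundu

Answer: zundu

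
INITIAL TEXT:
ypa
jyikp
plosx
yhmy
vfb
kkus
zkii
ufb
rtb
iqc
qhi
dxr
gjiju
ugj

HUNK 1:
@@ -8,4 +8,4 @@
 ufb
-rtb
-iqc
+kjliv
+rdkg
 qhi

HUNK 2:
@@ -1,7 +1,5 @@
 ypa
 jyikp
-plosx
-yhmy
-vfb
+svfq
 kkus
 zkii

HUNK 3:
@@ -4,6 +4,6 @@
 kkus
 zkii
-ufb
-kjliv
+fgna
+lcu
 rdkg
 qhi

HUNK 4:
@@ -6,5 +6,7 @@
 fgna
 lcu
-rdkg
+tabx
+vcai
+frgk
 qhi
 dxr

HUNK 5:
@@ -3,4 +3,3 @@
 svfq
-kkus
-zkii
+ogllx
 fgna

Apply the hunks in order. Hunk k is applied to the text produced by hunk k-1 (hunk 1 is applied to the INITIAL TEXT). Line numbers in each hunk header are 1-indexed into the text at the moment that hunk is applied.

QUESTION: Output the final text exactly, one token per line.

Hunk 1: at line 8 remove [rtb,iqc] add [kjliv,rdkg] -> 14 lines: ypa jyikp plosx yhmy vfb kkus zkii ufb kjliv rdkg qhi dxr gjiju ugj
Hunk 2: at line 1 remove [plosx,yhmy,vfb] add [svfq] -> 12 lines: ypa jyikp svfq kkus zkii ufb kjliv rdkg qhi dxr gjiju ugj
Hunk 3: at line 4 remove [ufb,kjliv] add [fgna,lcu] -> 12 lines: ypa jyikp svfq kkus zkii fgna lcu rdkg qhi dxr gjiju ugj
Hunk 4: at line 6 remove [rdkg] add [tabx,vcai,frgk] -> 14 lines: ypa jyikp svfq kkus zkii fgna lcu tabx vcai frgk qhi dxr gjiju ugj
Hunk 5: at line 3 remove [kkus,zkii] add [ogllx] -> 13 lines: ypa jyikp svfq ogllx fgna lcu tabx vcai frgk qhi dxr gjiju ugj

Answer: ypa
jyikp
svfq
ogllx
fgna
lcu
tabx
vcai
frgk
qhi
dxr
gjiju
ugj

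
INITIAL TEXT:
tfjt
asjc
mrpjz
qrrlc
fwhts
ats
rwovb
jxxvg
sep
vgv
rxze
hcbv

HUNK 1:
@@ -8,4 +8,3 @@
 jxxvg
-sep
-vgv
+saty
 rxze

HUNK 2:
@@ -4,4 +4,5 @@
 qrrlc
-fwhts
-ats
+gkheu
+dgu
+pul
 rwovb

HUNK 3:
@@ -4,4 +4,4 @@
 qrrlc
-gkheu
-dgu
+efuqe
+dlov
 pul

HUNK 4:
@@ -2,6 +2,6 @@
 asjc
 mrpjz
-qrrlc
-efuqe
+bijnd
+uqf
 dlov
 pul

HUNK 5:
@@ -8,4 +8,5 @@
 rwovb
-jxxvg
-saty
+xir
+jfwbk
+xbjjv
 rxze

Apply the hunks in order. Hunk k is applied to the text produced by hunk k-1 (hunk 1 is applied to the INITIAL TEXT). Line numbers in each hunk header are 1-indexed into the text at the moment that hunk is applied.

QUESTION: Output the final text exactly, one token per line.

Hunk 1: at line 8 remove [sep,vgv] add [saty] -> 11 lines: tfjt asjc mrpjz qrrlc fwhts ats rwovb jxxvg saty rxze hcbv
Hunk 2: at line 4 remove [fwhts,ats] add [gkheu,dgu,pul] -> 12 lines: tfjt asjc mrpjz qrrlc gkheu dgu pul rwovb jxxvg saty rxze hcbv
Hunk 3: at line 4 remove [gkheu,dgu] add [efuqe,dlov] -> 12 lines: tfjt asjc mrpjz qrrlc efuqe dlov pul rwovb jxxvg saty rxze hcbv
Hunk 4: at line 2 remove [qrrlc,efuqe] add [bijnd,uqf] -> 12 lines: tfjt asjc mrpjz bijnd uqf dlov pul rwovb jxxvg saty rxze hcbv
Hunk 5: at line 8 remove [jxxvg,saty] add [xir,jfwbk,xbjjv] -> 13 lines: tfjt asjc mrpjz bijnd uqf dlov pul rwovb xir jfwbk xbjjv rxze hcbv

Answer: tfjt
asjc
mrpjz
bijnd
uqf
dlov
pul
rwovb
xir
jfwbk
xbjjv
rxze
hcbv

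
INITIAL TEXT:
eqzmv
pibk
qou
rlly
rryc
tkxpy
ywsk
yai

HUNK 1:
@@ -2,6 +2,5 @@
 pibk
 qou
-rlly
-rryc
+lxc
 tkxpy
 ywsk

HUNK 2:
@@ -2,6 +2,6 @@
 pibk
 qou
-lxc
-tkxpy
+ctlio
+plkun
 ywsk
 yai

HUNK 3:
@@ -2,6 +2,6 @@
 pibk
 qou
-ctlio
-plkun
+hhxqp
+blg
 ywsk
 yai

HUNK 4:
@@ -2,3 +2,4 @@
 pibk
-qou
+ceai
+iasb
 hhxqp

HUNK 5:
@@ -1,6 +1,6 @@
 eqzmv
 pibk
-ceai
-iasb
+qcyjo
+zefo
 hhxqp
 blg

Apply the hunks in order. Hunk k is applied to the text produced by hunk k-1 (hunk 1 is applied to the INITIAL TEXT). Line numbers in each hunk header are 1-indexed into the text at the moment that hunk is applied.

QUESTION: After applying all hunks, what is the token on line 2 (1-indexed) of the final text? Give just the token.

Hunk 1: at line 2 remove [rlly,rryc] add [lxc] -> 7 lines: eqzmv pibk qou lxc tkxpy ywsk yai
Hunk 2: at line 2 remove [lxc,tkxpy] add [ctlio,plkun] -> 7 lines: eqzmv pibk qou ctlio plkun ywsk yai
Hunk 3: at line 2 remove [ctlio,plkun] add [hhxqp,blg] -> 7 lines: eqzmv pibk qou hhxqp blg ywsk yai
Hunk 4: at line 2 remove [qou] add [ceai,iasb] -> 8 lines: eqzmv pibk ceai iasb hhxqp blg ywsk yai
Hunk 5: at line 1 remove [ceai,iasb] add [qcyjo,zefo] -> 8 lines: eqzmv pibk qcyjo zefo hhxqp blg ywsk yai
Final line 2: pibk

Answer: pibk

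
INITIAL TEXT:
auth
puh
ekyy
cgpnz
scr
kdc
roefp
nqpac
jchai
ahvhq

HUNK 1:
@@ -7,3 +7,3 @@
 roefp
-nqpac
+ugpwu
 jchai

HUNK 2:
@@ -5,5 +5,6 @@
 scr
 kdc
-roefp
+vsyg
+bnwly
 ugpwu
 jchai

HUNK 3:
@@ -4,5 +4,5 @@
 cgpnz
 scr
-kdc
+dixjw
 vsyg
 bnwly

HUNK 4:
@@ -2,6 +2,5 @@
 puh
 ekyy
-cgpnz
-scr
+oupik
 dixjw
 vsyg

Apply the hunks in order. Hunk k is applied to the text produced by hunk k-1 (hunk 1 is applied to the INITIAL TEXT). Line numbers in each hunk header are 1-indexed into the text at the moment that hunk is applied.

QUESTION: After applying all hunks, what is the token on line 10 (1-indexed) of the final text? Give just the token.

Hunk 1: at line 7 remove [nqpac] add [ugpwu] -> 10 lines: auth puh ekyy cgpnz scr kdc roefp ugpwu jchai ahvhq
Hunk 2: at line 5 remove [roefp] add [vsyg,bnwly] -> 11 lines: auth puh ekyy cgpnz scr kdc vsyg bnwly ugpwu jchai ahvhq
Hunk 3: at line 4 remove [kdc] add [dixjw] -> 11 lines: auth puh ekyy cgpnz scr dixjw vsyg bnwly ugpwu jchai ahvhq
Hunk 4: at line 2 remove [cgpnz,scr] add [oupik] -> 10 lines: auth puh ekyy oupik dixjw vsyg bnwly ugpwu jchai ahvhq
Final line 10: ahvhq

Answer: ahvhq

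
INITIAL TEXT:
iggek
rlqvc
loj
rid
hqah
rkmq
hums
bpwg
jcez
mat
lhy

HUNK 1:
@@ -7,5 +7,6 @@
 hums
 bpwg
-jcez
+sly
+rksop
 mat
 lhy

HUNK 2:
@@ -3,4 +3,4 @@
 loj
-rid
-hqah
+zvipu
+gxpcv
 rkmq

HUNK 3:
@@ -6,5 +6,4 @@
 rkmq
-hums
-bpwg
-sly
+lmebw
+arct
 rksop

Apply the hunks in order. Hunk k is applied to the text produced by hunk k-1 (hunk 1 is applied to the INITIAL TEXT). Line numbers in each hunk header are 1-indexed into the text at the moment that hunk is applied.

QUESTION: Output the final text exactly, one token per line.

Answer: iggek
rlqvc
loj
zvipu
gxpcv
rkmq
lmebw
arct
rksop
mat
lhy

Derivation:
Hunk 1: at line 7 remove [jcez] add [sly,rksop] -> 12 lines: iggek rlqvc loj rid hqah rkmq hums bpwg sly rksop mat lhy
Hunk 2: at line 3 remove [rid,hqah] add [zvipu,gxpcv] -> 12 lines: iggek rlqvc loj zvipu gxpcv rkmq hums bpwg sly rksop mat lhy
Hunk 3: at line 6 remove [hums,bpwg,sly] add [lmebw,arct] -> 11 lines: iggek rlqvc loj zvipu gxpcv rkmq lmebw arct rksop mat lhy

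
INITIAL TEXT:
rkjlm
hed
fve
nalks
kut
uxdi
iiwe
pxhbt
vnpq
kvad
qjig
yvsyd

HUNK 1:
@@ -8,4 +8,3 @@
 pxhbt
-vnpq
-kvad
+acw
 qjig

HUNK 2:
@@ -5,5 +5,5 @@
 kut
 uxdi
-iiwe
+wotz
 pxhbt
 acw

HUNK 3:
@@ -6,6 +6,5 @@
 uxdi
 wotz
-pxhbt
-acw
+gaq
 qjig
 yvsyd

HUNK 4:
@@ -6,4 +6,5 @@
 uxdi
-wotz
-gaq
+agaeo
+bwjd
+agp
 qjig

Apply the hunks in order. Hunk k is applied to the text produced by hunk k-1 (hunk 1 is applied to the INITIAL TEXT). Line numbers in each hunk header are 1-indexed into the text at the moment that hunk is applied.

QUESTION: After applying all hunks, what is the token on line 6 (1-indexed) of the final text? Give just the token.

Answer: uxdi

Derivation:
Hunk 1: at line 8 remove [vnpq,kvad] add [acw] -> 11 lines: rkjlm hed fve nalks kut uxdi iiwe pxhbt acw qjig yvsyd
Hunk 2: at line 5 remove [iiwe] add [wotz] -> 11 lines: rkjlm hed fve nalks kut uxdi wotz pxhbt acw qjig yvsyd
Hunk 3: at line 6 remove [pxhbt,acw] add [gaq] -> 10 lines: rkjlm hed fve nalks kut uxdi wotz gaq qjig yvsyd
Hunk 4: at line 6 remove [wotz,gaq] add [agaeo,bwjd,agp] -> 11 lines: rkjlm hed fve nalks kut uxdi agaeo bwjd agp qjig yvsyd
Final line 6: uxdi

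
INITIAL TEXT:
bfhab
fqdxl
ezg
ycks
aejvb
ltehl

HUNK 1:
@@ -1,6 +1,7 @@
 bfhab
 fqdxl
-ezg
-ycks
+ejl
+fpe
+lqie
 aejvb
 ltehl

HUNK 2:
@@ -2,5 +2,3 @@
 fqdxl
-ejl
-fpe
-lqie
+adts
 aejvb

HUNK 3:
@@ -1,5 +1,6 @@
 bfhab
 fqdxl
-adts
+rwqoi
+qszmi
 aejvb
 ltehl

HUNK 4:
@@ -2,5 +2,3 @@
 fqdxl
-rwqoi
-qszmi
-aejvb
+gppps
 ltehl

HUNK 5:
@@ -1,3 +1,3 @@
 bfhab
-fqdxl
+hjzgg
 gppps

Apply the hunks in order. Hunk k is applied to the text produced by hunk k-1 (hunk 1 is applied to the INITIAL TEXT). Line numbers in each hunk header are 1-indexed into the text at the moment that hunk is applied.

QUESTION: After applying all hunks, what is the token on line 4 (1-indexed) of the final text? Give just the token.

Answer: ltehl

Derivation:
Hunk 1: at line 1 remove [ezg,ycks] add [ejl,fpe,lqie] -> 7 lines: bfhab fqdxl ejl fpe lqie aejvb ltehl
Hunk 2: at line 2 remove [ejl,fpe,lqie] add [adts] -> 5 lines: bfhab fqdxl adts aejvb ltehl
Hunk 3: at line 1 remove [adts] add [rwqoi,qszmi] -> 6 lines: bfhab fqdxl rwqoi qszmi aejvb ltehl
Hunk 4: at line 2 remove [rwqoi,qszmi,aejvb] add [gppps] -> 4 lines: bfhab fqdxl gppps ltehl
Hunk 5: at line 1 remove [fqdxl] add [hjzgg] -> 4 lines: bfhab hjzgg gppps ltehl
Final line 4: ltehl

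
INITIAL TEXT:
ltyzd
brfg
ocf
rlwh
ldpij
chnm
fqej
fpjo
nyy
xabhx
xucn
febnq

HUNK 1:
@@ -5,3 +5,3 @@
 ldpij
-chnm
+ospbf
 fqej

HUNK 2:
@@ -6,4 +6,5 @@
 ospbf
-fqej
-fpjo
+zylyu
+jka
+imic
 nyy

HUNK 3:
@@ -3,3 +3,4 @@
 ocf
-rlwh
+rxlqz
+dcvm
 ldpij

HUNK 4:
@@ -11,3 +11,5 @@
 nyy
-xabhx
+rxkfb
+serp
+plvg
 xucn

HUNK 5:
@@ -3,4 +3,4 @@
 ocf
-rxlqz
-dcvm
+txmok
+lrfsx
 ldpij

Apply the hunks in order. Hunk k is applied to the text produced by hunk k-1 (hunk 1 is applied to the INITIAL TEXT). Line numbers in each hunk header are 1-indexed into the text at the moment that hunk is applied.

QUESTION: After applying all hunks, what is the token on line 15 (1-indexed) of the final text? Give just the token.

Hunk 1: at line 5 remove [chnm] add [ospbf] -> 12 lines: ltyzd brfg ocf rlwh ldpij ospbf fqej fpjo nyy xabhx xucn febnq
Hunk 2: at line 6 remove [fqej,fpjo] add [zylyu,jka,imic] -> 13 lines: ltyzd brfg ocf rlwh ldpij ospbf zylyu jka imic nyy xabhx xucn febnq
Hunk 3: at line 3 remove [rlwh] add [rxlqz,dcvm] -> 14 lines: ltyzd brfg ocf rxlqz dcvm ldpij ospbf zylyu jka imic nyy xabhx xucn febnq
Hunk 4: at line 11 remove [xabhx] add [rxkfb,serp,plvg] -> 16 lines: ltyzd brfg ocf rxlqz dcvm ldpij ospbf zylyu jka imic nyy rxkfb serp plvg xucn febnq
Hunk 5: at line 3 remove [rxlqz,dcvm] add [txmok,lrfsx] -> 16 lines: ltyzd brfg ocf txmok lrfsx ldpij ospbf zylyu jka imic nyy rxkfb serp plvg xucn febnq
Final line 15: xucn

Answer: xucn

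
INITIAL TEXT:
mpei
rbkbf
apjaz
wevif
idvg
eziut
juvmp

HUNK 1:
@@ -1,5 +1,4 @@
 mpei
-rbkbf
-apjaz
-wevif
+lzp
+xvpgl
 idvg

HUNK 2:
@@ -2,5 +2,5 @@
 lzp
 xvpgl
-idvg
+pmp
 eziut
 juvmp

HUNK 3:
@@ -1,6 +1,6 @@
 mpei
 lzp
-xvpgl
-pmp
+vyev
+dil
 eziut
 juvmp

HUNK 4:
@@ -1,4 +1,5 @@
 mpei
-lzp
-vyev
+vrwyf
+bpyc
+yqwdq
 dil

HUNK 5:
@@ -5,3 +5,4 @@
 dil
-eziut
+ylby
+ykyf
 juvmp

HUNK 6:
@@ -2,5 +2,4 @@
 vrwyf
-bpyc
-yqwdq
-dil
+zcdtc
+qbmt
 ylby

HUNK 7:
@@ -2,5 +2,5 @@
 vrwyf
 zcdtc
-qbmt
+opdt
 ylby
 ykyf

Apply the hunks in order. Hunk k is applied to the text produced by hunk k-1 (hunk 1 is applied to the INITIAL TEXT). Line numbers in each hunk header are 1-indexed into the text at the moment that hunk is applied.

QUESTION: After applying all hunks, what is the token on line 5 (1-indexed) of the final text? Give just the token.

Hunk 1: at line 1 remove [rbkbf,apjaz,wevif] add [lzp,xvpgl] -> 6 lines: mpei lzp xvpgl idvg eziut juvmp
Hunk 2: at line 2 remove [idvg] add [pmp] -> 6 lines: mpei lzp xvpgl pmp eziut juvmp
Hunk 3: at line 1 remove [xvpgl,pmp] add [vyev,dil] -> 6 lines: mpei lzp vyev dil eziut juvmp
Hunk 4: at line 1 remove [lzp,vyev] add [vrwyf,bpyc,yqwdq] -> 7 lines: mpei vrwyf bpyc yqwdq dil eziut juvmp
Hunk 5: at line 5 remove [eziut] add [ylby,ykyf] -> 8 lines: mpei vrwyf bpyc yqwdq dil ylby ykyf juvmp
Hunk 6: at line 2 remove [bpyc,yqwdq,dil] add [zcdtc,qbmt] -> 7 lines: mpei vrwyf zcdtc qbmt ylby ykyf juvmp
Hunk 7: at line 2 remove [qbmt] add [opdt] -> 7 lines: mpei vrwyf zcdtc opdt ylby ykyf juvmp
Final line 5: ylby

Answer: ylby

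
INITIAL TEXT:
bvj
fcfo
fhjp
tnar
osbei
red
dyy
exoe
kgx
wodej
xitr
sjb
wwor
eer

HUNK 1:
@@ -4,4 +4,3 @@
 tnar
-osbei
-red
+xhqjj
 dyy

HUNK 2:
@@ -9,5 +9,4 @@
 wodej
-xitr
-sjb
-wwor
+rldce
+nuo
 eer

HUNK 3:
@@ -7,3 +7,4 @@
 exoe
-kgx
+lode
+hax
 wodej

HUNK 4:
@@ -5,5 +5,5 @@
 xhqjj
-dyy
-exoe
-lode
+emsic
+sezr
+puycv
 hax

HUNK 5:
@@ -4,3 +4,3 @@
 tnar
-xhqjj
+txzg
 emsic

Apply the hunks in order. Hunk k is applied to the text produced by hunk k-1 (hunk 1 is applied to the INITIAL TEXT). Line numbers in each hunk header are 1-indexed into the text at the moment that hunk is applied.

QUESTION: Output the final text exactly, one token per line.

Answer: bvj
fcfo
fhjp
tnar
txzg
emsic
sezr
puycv
hax
wodej
rldce
nuo
eer

Derivation:
Hunk 1: at line 4 remove [osbei,red] add [xhqjj] -> 13 lines: bvj fcfo fhjp tnar xhqjj dyy exoe kgx wodej xitr sjb wwor eer
Hunk 2: at line 9 remove [xitr,sjb,wwor] add [rldce,nuo] -> 12 lines: bvj fcfo fhjp tnar xhqjj dyy exoe kgx wodej rldce nuo eer
Hunk 3: at line 7 remove [kgx] add [lode,hax] -> 13 lines: bvj fcfo fhjp tnar xhqjj dyy exoe lode hax wodej rldce nuo eer
Hunk 4: at line 5 remove [dyy,exoe,lode] add [emsic,sezr,puycv] -> 13 lines: bvj fcfo fhjp tnar xhqjj emsic sezr puycv hax wodej rldce nuo eer
Hunk 5: at line 4 remove [xhqjj] add [txzg] -> 13 lines: bvj fcfo fhjp tnar txzg emsic sezr puycv hax wodej rldce nuo eer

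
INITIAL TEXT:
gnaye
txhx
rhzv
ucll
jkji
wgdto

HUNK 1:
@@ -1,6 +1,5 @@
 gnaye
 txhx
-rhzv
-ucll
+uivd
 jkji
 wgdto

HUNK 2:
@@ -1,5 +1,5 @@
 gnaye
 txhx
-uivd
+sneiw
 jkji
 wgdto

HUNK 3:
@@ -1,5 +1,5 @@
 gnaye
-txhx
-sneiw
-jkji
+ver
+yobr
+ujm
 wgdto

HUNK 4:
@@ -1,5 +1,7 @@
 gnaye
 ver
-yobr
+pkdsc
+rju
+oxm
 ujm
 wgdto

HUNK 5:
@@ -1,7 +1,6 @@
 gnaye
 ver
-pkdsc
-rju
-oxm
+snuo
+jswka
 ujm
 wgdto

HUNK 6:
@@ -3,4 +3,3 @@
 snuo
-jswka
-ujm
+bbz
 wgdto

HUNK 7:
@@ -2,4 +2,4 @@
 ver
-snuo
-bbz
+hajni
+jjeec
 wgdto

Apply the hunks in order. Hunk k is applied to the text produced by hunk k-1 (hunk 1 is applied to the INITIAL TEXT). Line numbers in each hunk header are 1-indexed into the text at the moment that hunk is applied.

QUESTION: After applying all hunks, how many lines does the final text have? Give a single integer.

Answer: 5

Derivation:
Hunk 1: at line 1 remove [rhzv,ucll] add [uivd] -> 5 lines: gnaye txhx uivd jkji wgdto
Hunk 2: at line 1 remove [uivd] add [sneiw] -> 5 lines: gnaye txhx sneiw jkji wgdto
Hunk 3: at line 1 remove [txhx,sneiw,jkji] add [ver,yobr,ujm] -> 5 lines: gnaye ver yobr ujm wgdto
Hunk 4: at line 1 remove [yobr] add [pkdsc,rju,oxm] -> 7 lines: gnaye ver pkdsc rju oxm ujm wgdto
Hunk 5: at line 1 remove [pkdsc,rju,oxm] add [snuo,jswka] -> 6 lines: gnaye ver snuo jswka ujm wgdto
Hunk 6: at line 3 remove [jswka,ujm] add [bbz] -> 5 lines: gnaye ver snuo bbz wgdto
Hunk 7: at line 2 remove [snuo,bbz] add [hajni,jjeec] -> 5 lines: gnaye ver hajni jjeec wgdto
Final line count: 5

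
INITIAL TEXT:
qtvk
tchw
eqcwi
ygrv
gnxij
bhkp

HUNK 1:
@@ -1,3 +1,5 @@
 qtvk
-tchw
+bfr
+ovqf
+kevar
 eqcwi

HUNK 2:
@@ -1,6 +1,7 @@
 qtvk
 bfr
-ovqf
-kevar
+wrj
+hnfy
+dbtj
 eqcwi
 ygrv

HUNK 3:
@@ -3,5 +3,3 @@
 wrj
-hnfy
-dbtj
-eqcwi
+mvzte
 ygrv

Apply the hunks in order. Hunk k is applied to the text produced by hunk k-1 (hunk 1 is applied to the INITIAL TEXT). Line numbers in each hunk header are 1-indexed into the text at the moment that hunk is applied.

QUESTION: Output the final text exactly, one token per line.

Hunk 1: at line 1 remove [tchw] add [bfr,ovqf,kevar] -> 8 lines: qtvk bfr ovqf kevar eqcwi ygrv gnxij bhkp
Hunk 2: at line 1 remove [ovqf,kevar] add [wrj,hnfy,dbtj] -> 9 lines: qtvk bfr wrj hnfy dbtj eqcwi ygrv gnxij bhkp
Hunk 3: at line 3 remove [hnfy,dbtj,eqcwi] add [mvzte] -> 7 lines: qtvk bfr wrj mvzte ygrv gnxij bhkp

Answer: qtvk
bfr
wrj
mvzte
ygrv
gnxij
bhkp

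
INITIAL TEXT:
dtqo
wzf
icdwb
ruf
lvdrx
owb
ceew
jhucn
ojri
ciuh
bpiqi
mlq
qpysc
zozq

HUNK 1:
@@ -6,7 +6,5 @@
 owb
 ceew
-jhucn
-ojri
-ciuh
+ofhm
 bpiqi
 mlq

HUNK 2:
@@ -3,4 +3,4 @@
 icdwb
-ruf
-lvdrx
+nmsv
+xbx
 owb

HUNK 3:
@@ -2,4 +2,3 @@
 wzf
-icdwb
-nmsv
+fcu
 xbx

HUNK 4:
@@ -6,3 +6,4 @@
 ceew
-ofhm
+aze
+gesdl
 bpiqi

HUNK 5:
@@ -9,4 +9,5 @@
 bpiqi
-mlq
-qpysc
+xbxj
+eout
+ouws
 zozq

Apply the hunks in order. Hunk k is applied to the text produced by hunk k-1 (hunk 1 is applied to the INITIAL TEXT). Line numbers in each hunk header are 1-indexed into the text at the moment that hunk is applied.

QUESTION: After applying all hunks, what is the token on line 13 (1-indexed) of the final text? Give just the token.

Answer: zozq

Derivation:
Hunk 1: at line 6 remove [jhucn,ojri,ciuh] add [ofhm] -> 12 lines: dtqo wzf icdwb ruf lvdrx owb ceew ofhm bpiqi mlq qpysc zozq
Hunk 2: at line 3 remove [ruf,lvdrx] add [nmsv,xbx] -> 12 lines: dtqo wzf icdwb nmsv xbx owb ceew ofhm bpiqi mlq qpysc zozq
Hunk 3: at line 2 remove [icdwb,nmsv] add [fcu] -> 11 lines: dtqo wzf fcu xbx owb ceew ofhm bpiqi mlq qpysc zozq
Hunk 4: at line 6 remove [ofhm] add [aze,gesdl] -> 12 lines: dtqo wzf fcu xbx owb ceew aze gesdl bpiqi mlq qpysc zozq
Hunk 5: at line 9 remove [mlq,qpysc] add [xbxj,eout,ouws] -> 13 lines: dtqo wzf fcu xbx owb ceew aze gesdl bpiqi xbxj eout ouws zozq
Final line 13: zozq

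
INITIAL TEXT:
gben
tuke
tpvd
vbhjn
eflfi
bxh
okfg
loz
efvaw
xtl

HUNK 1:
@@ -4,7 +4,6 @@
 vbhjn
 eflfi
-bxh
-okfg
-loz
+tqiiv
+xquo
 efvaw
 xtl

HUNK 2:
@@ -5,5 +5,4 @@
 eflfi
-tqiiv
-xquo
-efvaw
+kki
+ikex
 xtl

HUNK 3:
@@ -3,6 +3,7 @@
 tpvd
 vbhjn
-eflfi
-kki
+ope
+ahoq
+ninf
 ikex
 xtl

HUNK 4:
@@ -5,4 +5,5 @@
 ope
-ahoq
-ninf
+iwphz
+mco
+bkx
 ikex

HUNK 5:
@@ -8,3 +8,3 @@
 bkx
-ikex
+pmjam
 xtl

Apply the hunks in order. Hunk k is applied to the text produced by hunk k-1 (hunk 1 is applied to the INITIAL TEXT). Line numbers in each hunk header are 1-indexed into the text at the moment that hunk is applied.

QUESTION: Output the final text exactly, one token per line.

Hunk 1: at line 4 remove [bxh,okfg,loz] add [tqiiv,xquo] -> 9 lines: gben tuke tpvd vbhjn eflfi tqiiv xquo efvaw xtl
Hunk 2: at line 5 remove [tqiiv,xquo,efvaw] add [kki,ikex] -> 8 lines: gben tuke tpvd vbhjn eflfi kki ikex xtl
Hunk 3: at line 3 remove [eflfi,kki] add [ope,ahoq,ninf] -> 9 lines: gben tuke tpvd vbhjn ope ahoq ninf ikex xtl
Hunk 4: at line 5 remove [ahoq,ninf] add [iwphz,mco,bkx] -> 10 lines: gben tuke tpvd vbhjn ope iwphz mco bkx ikex xtl
Hunk 5: at line 8 remove [ikex] add [pmjam] -> 10 lines: gben tuke tpvd vbhjn ope iwphz mco bkx pmjam xtl

Answer: gben
tuke
tpvd
vbhjn
ope
iwphz
mco
bkx
pmjam
xtl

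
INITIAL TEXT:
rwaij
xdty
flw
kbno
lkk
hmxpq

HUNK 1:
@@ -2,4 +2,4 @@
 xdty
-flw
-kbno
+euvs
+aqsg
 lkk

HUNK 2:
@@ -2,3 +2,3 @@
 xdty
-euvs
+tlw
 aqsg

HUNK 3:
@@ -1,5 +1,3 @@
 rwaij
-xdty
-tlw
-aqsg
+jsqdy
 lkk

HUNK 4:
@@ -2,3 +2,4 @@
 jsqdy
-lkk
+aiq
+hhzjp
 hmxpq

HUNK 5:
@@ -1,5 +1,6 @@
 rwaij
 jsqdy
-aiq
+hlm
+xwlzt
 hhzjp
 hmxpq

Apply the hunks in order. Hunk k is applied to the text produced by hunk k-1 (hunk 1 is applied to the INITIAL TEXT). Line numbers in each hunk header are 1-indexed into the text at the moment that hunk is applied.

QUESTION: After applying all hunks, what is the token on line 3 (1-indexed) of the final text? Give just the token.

Hunk 1: at line 2 remove [flw,kbno] add [euvs,aqsg] -> 6 lines: rwaij xdty euvs aqsg lkk hmxpq
Hunk 2: at line 2 remove [euvs] add [tlw] -> 6 lines: rwaij xdty tlw aqsg lkk hmxpq
Hunk 3: at line 1 remove [xdty,tlw,aqsg] add [jsqdy] -> 4 lines: rwaij jsqdy lkk hmxpq
Hunk 4: at line 2 remove [lkk] add [aiq,hhzjp] -> 5 lines: rwaij jsqdy aiq hhzjp hmxpq
Hunk 5: at line 1 remove [aiq] add [hlm,xwlzt] -> 6 lines: rwaij jsqdy hlm xwlzt hhzjp hmxpq
Final line 3: hlm

Answer: hlm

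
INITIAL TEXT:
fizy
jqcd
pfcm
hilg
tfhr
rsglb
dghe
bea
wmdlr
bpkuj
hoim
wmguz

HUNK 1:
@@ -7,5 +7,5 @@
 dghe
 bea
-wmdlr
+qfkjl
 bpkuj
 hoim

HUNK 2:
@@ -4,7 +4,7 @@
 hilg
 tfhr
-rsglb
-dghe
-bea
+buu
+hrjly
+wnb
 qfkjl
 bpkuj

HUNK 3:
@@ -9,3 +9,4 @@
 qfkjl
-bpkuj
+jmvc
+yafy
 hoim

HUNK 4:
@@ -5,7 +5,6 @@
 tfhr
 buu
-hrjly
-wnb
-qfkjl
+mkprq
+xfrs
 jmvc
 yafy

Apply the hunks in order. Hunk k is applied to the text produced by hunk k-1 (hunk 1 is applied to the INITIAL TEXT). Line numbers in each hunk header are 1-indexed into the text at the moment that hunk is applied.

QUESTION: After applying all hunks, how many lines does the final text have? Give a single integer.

Hunk 1: at line 7 remove [wmdlr] add [qfkjl] -> 12 lines: fizy jqcd pfcm hilg tfhr rsglb dghe bea qfkjl bpkuj hoim wmguz
Hunk 2: at line 4 remove [rsglb,dghe,bea] add [buu,hrjly,wnb] -> 12 lines: fizy jqcd pfcm hilg tfhr buu hrjly wnb qfkjl bpkuj hoim wmguz
Hunk 3: at line 9 remove [bpkuj] add [jmvc,yafy] -> 13 lines: fizy jqcd pfcm hilg tfhr buu hrjly wnb qfkjl jmvc yafy hoim wmguz
Hunk 4: at line 5 remove [hrjly,wnb,qfkjl] add [mkprq,xfrs] -> 12 lines: fizy jqcd pfcm hilg tfhr buu mkprq xfrs jmvc yafy hoim wmguz
Final line count: 12

Answer: 12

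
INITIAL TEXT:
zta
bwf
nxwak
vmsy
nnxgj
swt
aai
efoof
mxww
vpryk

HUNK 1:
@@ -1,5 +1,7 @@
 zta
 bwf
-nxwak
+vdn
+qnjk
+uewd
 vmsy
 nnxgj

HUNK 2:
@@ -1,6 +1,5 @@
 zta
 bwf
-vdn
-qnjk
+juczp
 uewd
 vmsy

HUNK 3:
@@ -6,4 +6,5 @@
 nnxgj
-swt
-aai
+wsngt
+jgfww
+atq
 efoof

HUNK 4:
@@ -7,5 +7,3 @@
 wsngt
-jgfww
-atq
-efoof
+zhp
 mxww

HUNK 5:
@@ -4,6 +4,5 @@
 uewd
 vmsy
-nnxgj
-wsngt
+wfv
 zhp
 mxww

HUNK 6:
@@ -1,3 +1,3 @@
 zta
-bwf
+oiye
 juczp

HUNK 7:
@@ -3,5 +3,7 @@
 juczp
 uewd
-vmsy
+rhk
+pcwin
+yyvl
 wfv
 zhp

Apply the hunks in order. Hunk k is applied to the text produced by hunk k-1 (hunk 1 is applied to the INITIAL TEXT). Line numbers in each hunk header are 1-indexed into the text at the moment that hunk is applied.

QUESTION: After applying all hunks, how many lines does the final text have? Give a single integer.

Answer: 11

Derivation:
Hunk 1: at line 1 remove [nxwak] add [vdn,qnjk,uewd] -> 12 lines: zta bwf vdn qnjk uewd vmsy nnxgj swt aai efoof mxww vpryk
Hunk 2: at line 1 remove [vdn,qnjk] add [juczp] -> 11 lines: zta bwf juczp uewd vmsy nnxgj swt aai efoof mxww vpryk
Hunk 3: at line 6 remove [swt,aai] add [wsngt,jgfww,atq] -> 12 lines: zta bwf juczp uewd vmsy nnxgj wsngt jgfww atq efoof mxww vpryk
Hunk 4: at line 7 remove [jgfww,atq,efoof] add [zhp] -> 10 lines: zta bwf juczp uewd vmsy nnxgj wsngt zhp mxww vpryk
Hunk 5: at line 4 remove [nnxgj,wsngt] add [wfv] -> 9 lines: zta bwf juczp uewd vmsy wfv zhp mxww vpryk
Hunk 6: at line 1 remove [bwf] add [oiye] -> 9 lines: zta oiye juczp uewd vmsy wfv zhp mxww vpryk
Hunk 7: at line 3 remove [vmsy] add [rhk,pcwin,yyvl] -> 11 lines: zta oiye juczp uewd rhk pcwin yyvl wfv zhp mxww vpryk
Final line count: 11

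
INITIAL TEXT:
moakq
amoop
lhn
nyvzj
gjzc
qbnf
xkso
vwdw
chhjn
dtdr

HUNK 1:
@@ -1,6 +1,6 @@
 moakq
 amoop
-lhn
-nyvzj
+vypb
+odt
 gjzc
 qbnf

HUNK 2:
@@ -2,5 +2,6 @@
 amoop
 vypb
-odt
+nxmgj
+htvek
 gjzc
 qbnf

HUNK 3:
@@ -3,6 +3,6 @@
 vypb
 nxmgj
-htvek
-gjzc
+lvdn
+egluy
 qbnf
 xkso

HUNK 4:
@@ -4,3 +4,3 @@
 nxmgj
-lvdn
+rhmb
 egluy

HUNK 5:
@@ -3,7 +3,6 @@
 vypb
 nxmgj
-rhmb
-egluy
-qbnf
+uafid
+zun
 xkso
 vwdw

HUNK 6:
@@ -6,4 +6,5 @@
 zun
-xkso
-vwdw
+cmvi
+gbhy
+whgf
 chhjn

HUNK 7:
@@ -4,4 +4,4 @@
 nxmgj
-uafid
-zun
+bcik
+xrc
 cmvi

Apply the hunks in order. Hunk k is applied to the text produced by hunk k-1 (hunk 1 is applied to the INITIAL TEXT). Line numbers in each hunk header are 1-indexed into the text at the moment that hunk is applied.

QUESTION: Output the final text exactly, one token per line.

Hunk 1: at line 1 remove [lhn,nyvzj] add [vypb,odt] -> 10 lines: moakq amoop vypb odt gjzc qbnf xkso vwdw chhjn dtdr
Hunk 2: at line 2 remove [odt] add [nxmgj,htvek] -> 11 lines: moakq amoop vypb nxmgj htvek gjzc qbnf xkso vwdw chhjn dtdr
Hunk 3: at line 3 remove [htvek,gjzc] add [lvdn,egluy] -> 11 lines: moakq amoop vypb nxmgj lvdn egluy qbnf xkso vwdw chhjn dtdr
Hunk 4: at line 4 remove [lvdn] add [rhmb] -> 11 lines: moakq amoop vypb nxmgj rhmb egluy qbnf xkso vwdw chhjn dtdr
Hunk 5: at line 3 remove [rhmb,egluy,qbnf] add [uafid,zun] -> 10 lines: moakq amoop vypb nxmgj uafid zun xkso vwdw chhjn dtdr
Hunk 6: at line 6 remove [xkso,vwdw] add [cmvi,gbhy,whgf] -> 11 lines: moakq amoop vypb nxmgj uafid zun cmvi gbhy whgf chhjn dtdr
Hunk 7: at line 4 remove [uafid,zun] add [bcik,xrc] -> 11 lines: moakq amoop vypb nxmgj bcik xrc cmvi gbhy whgf chhjn dtdr

Answer: moakq
amoop
vypb
nxmgj
bcik
xrc
cmvi
gbhy
whgf
chhjn
dtdr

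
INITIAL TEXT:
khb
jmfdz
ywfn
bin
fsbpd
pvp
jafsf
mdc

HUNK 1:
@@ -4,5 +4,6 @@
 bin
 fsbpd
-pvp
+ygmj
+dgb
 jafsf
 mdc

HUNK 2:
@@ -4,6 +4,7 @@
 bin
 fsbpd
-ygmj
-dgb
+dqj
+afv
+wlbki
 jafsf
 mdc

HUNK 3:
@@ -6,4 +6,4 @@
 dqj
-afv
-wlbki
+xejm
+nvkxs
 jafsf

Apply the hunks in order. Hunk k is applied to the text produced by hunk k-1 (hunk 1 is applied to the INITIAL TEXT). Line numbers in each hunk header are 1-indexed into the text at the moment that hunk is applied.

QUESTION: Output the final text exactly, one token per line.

Hunk 1: at line 4 remove [pvp] add [ygmj,dgb] -> 9 lines: khb jmfdz ywfn bin fsbpd ygmj dgb jafsf mdc
Hunk 2: at line 4 remove [ygmj,dgb] add [dqj,afv,wlbki] -> 10 lines: khb jmfdz ywfn bin fsbpd dqj afv wlbki jafsf mdc
Hunk 3: at line 6 remove [afv,wlbki] add [xejm,nvkxs] -> 10 lines: khb jmfdz ywfn bin fsbpd dqj xejm nvkxs jafsf mdc

Answer: khb
jmfdz
ywfn
bin
fsbpd
dqj
xejm
nvkxs
jafsf
mdc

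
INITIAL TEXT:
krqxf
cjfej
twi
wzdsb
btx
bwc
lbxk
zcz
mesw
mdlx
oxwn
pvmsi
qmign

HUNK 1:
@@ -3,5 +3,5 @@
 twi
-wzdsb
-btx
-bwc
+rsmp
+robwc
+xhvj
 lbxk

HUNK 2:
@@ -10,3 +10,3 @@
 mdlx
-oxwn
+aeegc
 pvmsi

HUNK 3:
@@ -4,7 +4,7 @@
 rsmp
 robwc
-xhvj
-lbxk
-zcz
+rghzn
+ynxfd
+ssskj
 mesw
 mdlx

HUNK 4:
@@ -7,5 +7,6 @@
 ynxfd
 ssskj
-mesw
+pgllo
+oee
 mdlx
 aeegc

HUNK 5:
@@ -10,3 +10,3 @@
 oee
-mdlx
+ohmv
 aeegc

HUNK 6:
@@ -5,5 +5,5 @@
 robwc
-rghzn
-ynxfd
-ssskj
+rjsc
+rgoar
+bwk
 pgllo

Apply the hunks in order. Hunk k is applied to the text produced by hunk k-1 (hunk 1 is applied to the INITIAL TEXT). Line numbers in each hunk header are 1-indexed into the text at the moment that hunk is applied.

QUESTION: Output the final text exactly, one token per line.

Answer: krqxf
cjfej
twi
rsmp
robwc
rjsc
rgoar
bwk
pgllo
oee
ohmv
aeegc
pvmsi
qmign

Derivation:
Hunk 1: at line 3 remove [wzdsb,btx,bwc] add [rsmp,robwc,xhvj] -> 13 lines: krqxf cjfej twi rsmp robwc xhvj lbxk zcz mesw mdlx oxwn pvmsi qmign
Hunk 2: at line 10 remove [oxwn] add [aeegc] -> 13 lines: krqxf cjfej twi rsmp robwc xhvj lbxk zcz mesw mdlx aeegc pvmsi qmign
Hunk 3: at line 4 remove [xhvj,lbxk,zcz] add [rghzn,ynxfd,ssskj] -> 13 lines: krqxf cjfej twi rsmp robwc rghzn ynxfd ssskj mesw mdlx aeegc pvmsi qmign
Hunk 4: at line 7 remove [mesw] add [pgllo,oee] -> 14 lines: krqxf cjfej twi rsmp robwc rghzn ynxfd ssskj pgllo oee mdlx aeegc pvmsi qmign
Hunk 5: at line 10 remove [mdlx] add [ohmv] -> 14 lines: krqxf cjfej twi rsmp robwc rghzn ynxfd ssskj pgllo oee ohmv aeegc pvmsi qmign
Hunk 6: at line 5 remove [rghzn,ynxfd,ssskj] add [rjsc,rgoar,bwk] -> 14 lines: krqxf cjfej twi rsmp robwc rjsc rgoar bwk pgllo oee ohmv aeegc pvmsi qmign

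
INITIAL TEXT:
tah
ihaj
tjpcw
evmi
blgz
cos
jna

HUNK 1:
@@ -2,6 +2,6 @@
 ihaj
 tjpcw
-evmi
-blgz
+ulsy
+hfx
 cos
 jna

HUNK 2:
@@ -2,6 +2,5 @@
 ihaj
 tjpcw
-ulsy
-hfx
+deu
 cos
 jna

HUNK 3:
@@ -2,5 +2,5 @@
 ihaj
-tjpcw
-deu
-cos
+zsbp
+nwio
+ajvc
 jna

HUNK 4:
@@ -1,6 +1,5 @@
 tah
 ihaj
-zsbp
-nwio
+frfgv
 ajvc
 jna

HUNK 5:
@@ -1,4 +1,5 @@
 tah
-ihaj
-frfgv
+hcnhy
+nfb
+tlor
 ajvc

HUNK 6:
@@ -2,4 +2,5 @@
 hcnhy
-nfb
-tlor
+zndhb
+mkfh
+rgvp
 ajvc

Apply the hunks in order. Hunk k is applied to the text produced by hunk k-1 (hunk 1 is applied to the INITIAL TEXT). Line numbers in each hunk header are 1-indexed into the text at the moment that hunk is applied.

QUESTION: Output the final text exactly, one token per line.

Answer: tah
hcnhy
zndhb
mkfh
rgvp
ajvc
jna

Derivation:
Hunk 1: at line 2 remove [evmi,blgz] add [ulsy,hfx] -> 7 lines: tah ihaj tjpcw ulsy hfx cos jna
Hunk 2: at line 2 remove [ulsy,hfx] add [deu] -> 6 lines: tah ihaj tjpcw deu cos jna
Hunk 3: at line 2 remove [tjpcw,deu,cos] add [zsbp,nwio,ajvc] -> 6 lines: tah ihaj zsbp nwio ajvc jna
Hunk 4: at line 1 remove [zsbp,nwio] add [frfgv] -> 5 lines: tah ihaj frfgv ajvc jna
Hunk 5: at line 1 remove [ihaj,frfgv] add [hcnhy,nfb,tlor] -> 6 lines: tah hcnhy nfb tlor ajvc jna
Hunk 6: at line 2 remove [nfb,tlor] add [zndhb,mkfh,rgvp] -> 7 lines: tah hcnhy zndhb mkfh rgvp ajvc jna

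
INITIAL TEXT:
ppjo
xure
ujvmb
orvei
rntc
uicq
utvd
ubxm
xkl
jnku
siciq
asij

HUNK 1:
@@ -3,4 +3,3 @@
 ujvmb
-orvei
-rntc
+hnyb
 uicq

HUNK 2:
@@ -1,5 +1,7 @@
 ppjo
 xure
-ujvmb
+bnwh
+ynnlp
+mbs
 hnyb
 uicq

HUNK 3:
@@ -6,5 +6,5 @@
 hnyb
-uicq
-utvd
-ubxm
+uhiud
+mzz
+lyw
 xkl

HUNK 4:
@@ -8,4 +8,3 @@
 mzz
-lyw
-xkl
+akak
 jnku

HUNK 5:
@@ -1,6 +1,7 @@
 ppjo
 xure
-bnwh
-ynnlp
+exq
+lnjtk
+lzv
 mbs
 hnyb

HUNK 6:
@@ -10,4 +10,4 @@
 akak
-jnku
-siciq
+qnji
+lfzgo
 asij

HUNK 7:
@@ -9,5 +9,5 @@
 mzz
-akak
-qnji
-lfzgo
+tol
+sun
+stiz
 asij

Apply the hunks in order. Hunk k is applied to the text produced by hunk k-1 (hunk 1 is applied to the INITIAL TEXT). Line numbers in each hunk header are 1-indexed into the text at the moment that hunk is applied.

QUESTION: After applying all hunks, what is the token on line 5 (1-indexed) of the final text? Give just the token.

Answer: lzv

Derivation:
Hunk 1: at line 3 remove [orvei,rntc] add [hnyb] -> 11 lines: ppjo xure ujvmb hnyb uicq utvd ubxm xkl jnku siciq asij
Hunk 2: at line 1 remove [ujvmb] add [bnwh,ynnlp,mbs] -> 13 lines: ppjo xure bnwh ynnlp mbs hnyb uicq utvd ubxm xkl jnku siciq asij
Hunk 3: at line 6 remove [uicq,utvd,ubxm] add [uhiud,mzz,lyw] -> 13 lines: ppjo xure bnwh ynnlp mbs hnyb uhiud mzz lyw xkl jnku siciq asij
Hunk 4: at line 8 remove [lyw,xkl] add [akak] -> 12 lines: ppjo xure bnwh ynnlp mbs hnyb uhiud mzz akak jnku siciq asij
Hunk 5: at line 1 remove [bnwh,ynnlp] add [exq,lnjtk,lzv] -> 13 lines: ppjo xure exq lnjtk lzv mbs hnyb uhiud mzz akak jnku siciq asij
Hunk 6: at line 10 remove [jnku,siciq] add [qnji,lfzgo] -> 13 lines: ppjo xure exq lnjtk lzv mbs hnyb uhiud mzz akak qnji lfzgo asij
Hunk 7: at line 9 remove [akak,qnji,lfzgo] add [tol,sun,stiz] -> 13 lines: ppjo xure exq lnjtk lzv mbs hnyb uhiud mzz tol sun stiz asij
Final line 5: lzv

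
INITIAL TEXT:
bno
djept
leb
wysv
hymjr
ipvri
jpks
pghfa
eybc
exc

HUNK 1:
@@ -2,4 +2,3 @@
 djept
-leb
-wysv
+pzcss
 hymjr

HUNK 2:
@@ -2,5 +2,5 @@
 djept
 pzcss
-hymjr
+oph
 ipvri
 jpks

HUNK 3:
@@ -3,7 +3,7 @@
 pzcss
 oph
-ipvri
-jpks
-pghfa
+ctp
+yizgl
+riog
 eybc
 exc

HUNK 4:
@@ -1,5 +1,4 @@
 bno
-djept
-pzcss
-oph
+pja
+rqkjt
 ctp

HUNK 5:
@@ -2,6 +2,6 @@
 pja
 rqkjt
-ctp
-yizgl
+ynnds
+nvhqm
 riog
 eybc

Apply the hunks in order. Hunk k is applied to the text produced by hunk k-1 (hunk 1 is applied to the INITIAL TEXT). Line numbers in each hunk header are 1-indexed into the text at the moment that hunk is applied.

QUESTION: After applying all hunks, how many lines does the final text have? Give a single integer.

Answer: 8

Derivation:
Hunk 1: at line 2 remove [leb,wysv] add [pzcss] -> 9 lines: bno djept pzcss hymjr ipvri jpks pghfa eybc exc
Hunk 2: at line 2 remove [hymjr] add [oph] -> 9 lines: bno djept pzcss oph ipvri jpks pghfa eybc exc
Hunk 3: at line 3 remove [ipvri,jpks,pghfa] add [ctp,yizgl,riog] -> 9 lines: bno djept pzcss oph ctp yizgl riog eybc exc
Hunk 4: at line 1 remove [djept,pzcss,oph] add [pja,rqkjt] -> 8 lines: bno pja rqkjt ctp yizgl riog eybc exc
Hunk 5: at line 2 remove [ctp,yizgl] add [ynnds,nvhqm] -> 8 lines: bno pja rqkjt ynnds nvhqm riog eybc exc
Final line count: 8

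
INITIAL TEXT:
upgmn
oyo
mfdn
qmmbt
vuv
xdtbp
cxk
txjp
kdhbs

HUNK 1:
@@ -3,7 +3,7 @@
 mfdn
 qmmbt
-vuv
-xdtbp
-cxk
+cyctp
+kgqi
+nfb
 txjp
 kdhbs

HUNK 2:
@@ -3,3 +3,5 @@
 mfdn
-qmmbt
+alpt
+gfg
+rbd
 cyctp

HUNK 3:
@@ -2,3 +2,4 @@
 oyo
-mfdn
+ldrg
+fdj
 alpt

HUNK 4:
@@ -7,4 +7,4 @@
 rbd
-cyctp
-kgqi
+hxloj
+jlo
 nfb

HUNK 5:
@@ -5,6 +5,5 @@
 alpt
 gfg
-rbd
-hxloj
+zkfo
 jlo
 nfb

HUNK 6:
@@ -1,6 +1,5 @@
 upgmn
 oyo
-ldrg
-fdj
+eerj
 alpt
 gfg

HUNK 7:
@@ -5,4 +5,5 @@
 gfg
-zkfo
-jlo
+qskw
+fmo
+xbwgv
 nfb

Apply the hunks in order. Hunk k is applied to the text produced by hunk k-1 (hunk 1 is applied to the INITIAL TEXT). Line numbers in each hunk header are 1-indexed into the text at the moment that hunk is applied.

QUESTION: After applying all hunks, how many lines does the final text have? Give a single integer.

Answer: 11

Derivation:
Hunk 1: at line 3 remove [vuv,xdtbp,cxk] add [cyctp,kgqi,nfb] -> 9 lines: upgmn oyo mfdn qmmbt cyctp kgqi nfb txjp kdhbs
Hunk 2: at line 3 remove [qmmbt] add [alpt,gfg,rbd] -> 11 lines: upgmn oyo mfdn alpt gfg rbd cyctp kgqi nfb txjp kdhbs
Hunk 3: at line 2 remove [mfdn] add [ldrg,fdj] -> 12 lines: upgmn oyo ldrg fdj alpt gfg rbd cyctp kgqi nfb txjp kdhbs
Hunk 4: at line 7 remove [cyctp,kgqi] add [hxloj,jlo] -> 12 lines: upgmn oyo ldrg fdj alpt gfg rbd hxloj jlo nfb txjp kdhbs
Hunk 5: at line 5 remove [rbd,hxloj] add [zkfo] -> 11 lines: upgmn oyo ldrg fdj alpt gfg zkfo jlo nfb txjp kdhbs
Hunk 6: at line 1 remove [ldrg,fdj] add [eerj] -> 10 lines: upgmn oyo eerj alpt gfg zkfo jlo nfb txjp kdhbs
Hunk 7: at line 5 remove [zkfo,jlo] add [qskw,fmo,xbwgv] -> 11 lines: upgmn oyo eerj alpt gfg qskw fmo xbwgv nfb txjp kdhbs
Final line count: 11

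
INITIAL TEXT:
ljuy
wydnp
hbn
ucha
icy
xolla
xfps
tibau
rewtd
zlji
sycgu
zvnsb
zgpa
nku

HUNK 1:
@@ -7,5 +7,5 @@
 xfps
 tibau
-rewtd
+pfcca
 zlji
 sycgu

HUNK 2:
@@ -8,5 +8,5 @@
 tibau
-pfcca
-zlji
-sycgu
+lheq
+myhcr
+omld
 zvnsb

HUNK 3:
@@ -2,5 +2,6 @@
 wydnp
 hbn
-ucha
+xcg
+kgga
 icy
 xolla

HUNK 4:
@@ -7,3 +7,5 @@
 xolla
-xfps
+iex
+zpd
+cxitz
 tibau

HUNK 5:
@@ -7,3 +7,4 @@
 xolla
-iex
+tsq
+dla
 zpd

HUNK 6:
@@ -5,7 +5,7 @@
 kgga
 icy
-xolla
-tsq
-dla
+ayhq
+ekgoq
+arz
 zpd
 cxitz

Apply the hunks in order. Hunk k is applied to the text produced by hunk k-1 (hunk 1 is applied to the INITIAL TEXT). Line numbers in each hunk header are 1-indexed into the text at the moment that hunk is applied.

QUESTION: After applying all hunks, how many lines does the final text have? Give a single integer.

Answer: 18

Derivation:
Hunk 1: at line 7 remove [rewtd] add [pfcca] -> 14 lines: ljuy wydnp hbn ucha icy xolla xfps tibau pfcca zlji sycgu zvnsb zgpa nku
Hunk 2: at line 8 remove [pfcca,zlji,sycgu] add [lheq,myhcr,omld] -> 14 lines: ljuy wydnp hbn ucha icy xolla xfps tibau lheq myhcr omld zvnsb zgpa nku
Hunk 3: at line 2 remove [ucha] add [xcg,kgga] -> 15 lines: ljuy wydnp hbn xcg kgga icy xolla xfps tibau lheq myhcr omld zvnsb zgpa nku
Hunk 4: at line 7 remove [xfps] add [iex,zpd,cxitz] -> 17 lines: ljuy wydnp hbn xcg kgga icy xolla iex zpd cxitz tibau lheq myhcr omld zvnsb zgpa nku
Hunk 5: at line 7 remove [iex] add [tsq,dla] -> 18 lines: ljuy wydnp hbn xcg kgga icy xolla tsq dla zpd cxitz tibau lheq myhcr omld zvnsb zgpa nku
Hunk 6: at line 5 remove [xolla,tsq,dla] add [ayhq,ekgoq,arz] -> 18 lines: ljuy wydnp hbn xcg kgga icy ayhq ekgoq arz zpd cxitz tibau lheq myhcr omld zvnsb zgpa nku
Final line count: 18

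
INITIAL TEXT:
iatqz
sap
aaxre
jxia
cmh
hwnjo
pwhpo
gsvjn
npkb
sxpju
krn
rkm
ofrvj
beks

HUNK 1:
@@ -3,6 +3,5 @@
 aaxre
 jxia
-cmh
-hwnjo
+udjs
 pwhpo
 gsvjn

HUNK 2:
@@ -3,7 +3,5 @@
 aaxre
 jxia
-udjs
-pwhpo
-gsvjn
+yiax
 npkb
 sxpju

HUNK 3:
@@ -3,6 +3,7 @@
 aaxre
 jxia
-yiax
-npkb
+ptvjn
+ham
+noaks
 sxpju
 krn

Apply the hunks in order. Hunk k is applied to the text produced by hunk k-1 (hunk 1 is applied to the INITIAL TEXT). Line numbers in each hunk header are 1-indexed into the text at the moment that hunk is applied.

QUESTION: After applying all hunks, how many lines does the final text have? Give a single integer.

Answer: 12

Derivation:
Hunk 1: at line 3 remove [cmh,hwnjo] add [udjs] -> 13 lines: iatqz sap aaxre jxia udjs pwhpo gsvjn npkb sxpju krn rkm ofrvj beks
Hunk 2: at line 3 remove [udjs,pwhpo,gsvjn] add [yiax] -> 11 lines: iatqz sap aaxre jxia yiax npkb sxpju krn rkm ofrvj beks
Hunk 3: at line 3 remove [yiax,npkb] add [ptvjn,ham,noaks] -> 12 lines: iatqz sap aaxre jxia ptvjn ham noaks sxpju krn rkm ofrvj beks
Final line count: 12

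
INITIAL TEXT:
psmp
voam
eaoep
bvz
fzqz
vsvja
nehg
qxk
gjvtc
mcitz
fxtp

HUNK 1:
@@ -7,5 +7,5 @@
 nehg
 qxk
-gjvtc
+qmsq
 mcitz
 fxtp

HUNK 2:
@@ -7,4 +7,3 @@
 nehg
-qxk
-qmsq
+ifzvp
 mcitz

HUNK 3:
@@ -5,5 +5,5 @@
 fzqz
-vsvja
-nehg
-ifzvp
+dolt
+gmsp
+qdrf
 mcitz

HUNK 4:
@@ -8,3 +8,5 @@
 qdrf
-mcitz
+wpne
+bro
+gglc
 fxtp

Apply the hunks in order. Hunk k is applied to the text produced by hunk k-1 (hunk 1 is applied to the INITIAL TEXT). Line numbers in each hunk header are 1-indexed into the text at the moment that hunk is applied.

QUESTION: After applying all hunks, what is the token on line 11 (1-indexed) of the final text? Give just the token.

Hunk 1: at line 7 remove [gjvtc] add [qmsq] -> 11 lines: psmp voam eaoep bvz fzqz vsvja nehg qxk qmsq mcitz fxtp
Hunk 2: at line 7 remove [qxk,qmsq] add [ifzvp] -> 10 lines: psmp voam eaoep bvz fzqz vsvja nehg ifzvp mcitz fxtp
Hunk 3: at line 5 remove [vsvja,nehg,ifzvp] add [dolt,gmsp,qdrf] -> 10 lines: psmp voam eaoep bvz fzqz dolt gmsp qdrf mcitz fxtp
Hunk 4: at line 8 remove [mcitz] add [wpne,bro,gglc] -> 12 lines: psmp voam eaoep bvz fzqz dolt gmsp qdrf wpne bro gglc fxtp
Final line 11: gglc

Answer: gglc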